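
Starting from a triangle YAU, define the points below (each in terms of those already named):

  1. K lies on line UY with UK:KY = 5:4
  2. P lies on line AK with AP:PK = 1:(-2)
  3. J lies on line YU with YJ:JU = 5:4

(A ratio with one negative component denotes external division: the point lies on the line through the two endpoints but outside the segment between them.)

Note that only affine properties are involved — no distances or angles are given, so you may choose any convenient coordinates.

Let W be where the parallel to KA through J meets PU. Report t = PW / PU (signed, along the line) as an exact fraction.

Set Y = (0, 0), A = (1, 0), U = (0, 1); any affine frame gives the same invariant.
1. K lies on line UY with UK:KY = 5:4 ⇒ K = (0, 4/9)
2. P lies on line AK with AP:PK = 1:(-2) ⇒ P = (2, -4/9)
3. J lies on line YU with YJ:JU = 5:4 ⇒ J = (0, 5/9)
through J parallel to KA: direction (1, -4/9); meets PU at W = (8/5, -7/45)
W = P + t·(U−P) with t = 1/5

t = 1/5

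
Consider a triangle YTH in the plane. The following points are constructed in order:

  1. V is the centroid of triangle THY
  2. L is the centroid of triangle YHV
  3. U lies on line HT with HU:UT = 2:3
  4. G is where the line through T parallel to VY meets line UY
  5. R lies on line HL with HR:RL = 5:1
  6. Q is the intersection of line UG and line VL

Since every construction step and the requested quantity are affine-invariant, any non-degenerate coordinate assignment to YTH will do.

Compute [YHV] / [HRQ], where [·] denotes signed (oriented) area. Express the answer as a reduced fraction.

Choose coordinates Y = (0, 0), T = (1, 0), H = (0, 1).
1. V is the centroid of triangle THY ⇒ V = (1/3, 1/3)
2. L is the centroid of triangle YHV ⇒ L = (1/9, 4/9)
3. U lies on line HT with HU:UT = 2:3 ⇒ U = (2/5, 3/5)
4. G is where the line through T parallel to VY meets line UY ⇒ G = (-2, -3)
5. R lies on line HL with HR:RL = 5:1 ⇒ R = (5/54, 29/54)
6. Q is the intersection of line UG and line VL ⇒ Q = (1/4, 3/8)
2·[YHV] = -1/3, 2·[HRQ] = 25/432
[YHV]:[HRQ] = -1/3:25/432 = -144/25

[YHV]:[HRQ] = -144/25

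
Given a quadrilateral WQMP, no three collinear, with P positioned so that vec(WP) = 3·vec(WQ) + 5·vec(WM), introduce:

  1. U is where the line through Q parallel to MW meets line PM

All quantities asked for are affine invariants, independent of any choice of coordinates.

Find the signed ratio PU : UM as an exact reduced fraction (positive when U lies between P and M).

PU:UM = 2

Assign W = (0, 0), Q = (1, 0), M = (0, 1), P = (3, 5) — the answer is frame-independent, so this choice is without loss of generality.
1. U is where the line through Q parallel to MW meets line PM ⇒ U = (1, 7/3)
U = P + t·(M−P) with t = 2/3, so PU:UM = t:(1−t) = 2/3:1/3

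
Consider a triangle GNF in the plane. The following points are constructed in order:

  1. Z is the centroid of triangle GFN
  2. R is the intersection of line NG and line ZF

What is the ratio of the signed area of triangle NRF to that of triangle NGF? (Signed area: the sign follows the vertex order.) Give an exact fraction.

Set G = (0, 0), N = (1, 0), F = (0, 1); any affine frame gives the same invariant.
1. Z is the centroid of triangle GFN ⇒ Z = (1/3, 1/3)
2. R is the intersection of line NG and line ZF ⇒ R = (1/2, 0)
2·[NRF] = -1/2, 2·[NGF] = -1
[NRF]:[NGF] = -1/2:-1 = 1/2

[NRF]:[NGF] = 1/2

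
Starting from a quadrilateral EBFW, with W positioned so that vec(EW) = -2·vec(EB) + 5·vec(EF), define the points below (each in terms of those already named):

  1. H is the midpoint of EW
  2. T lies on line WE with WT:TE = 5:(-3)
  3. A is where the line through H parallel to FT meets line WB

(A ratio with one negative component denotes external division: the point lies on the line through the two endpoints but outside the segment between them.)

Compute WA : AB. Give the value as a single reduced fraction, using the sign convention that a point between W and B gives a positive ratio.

WA:AB = 2/19

Set E = (0, 0), B = (1, 0), F = (0, 1), W = (-2, 5); any affine frame gives the same invariant.
1. H is the midpoint of EW ⇒ H = (-1, 5/2)
2. T lies on line WE with WT:TE = 5:(-3) ⇒ T = (3, -15/2)
3. A is where the line through H parallel to FT meets line WB ⇒ A = (-12/7, 95/21)
A = W + t·(B−W) with t = 2/21, so WA:AB = t:(1−t) = 2/21:19/21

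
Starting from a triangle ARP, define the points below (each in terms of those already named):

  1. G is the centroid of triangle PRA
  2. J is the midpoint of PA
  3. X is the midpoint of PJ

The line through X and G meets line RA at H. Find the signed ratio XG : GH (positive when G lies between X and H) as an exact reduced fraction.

XG:GH = 5/4

Choose coordinates A = (0, 0), R = (1, 0), P = (0, 1).
1. G is the centroid of triangle PRA ⇒ G = (1/3, 1/3)
2. J is the midpoint of PA ⇒ J = (0, 1/2)
3. X is the midpoint of PJ ⇒ X = (0, 3/4)
line XG meets RA at H = (3/5, 0)
G = X + t·(H−X) with t = 5/9, so XG:GH = 5/9:4/9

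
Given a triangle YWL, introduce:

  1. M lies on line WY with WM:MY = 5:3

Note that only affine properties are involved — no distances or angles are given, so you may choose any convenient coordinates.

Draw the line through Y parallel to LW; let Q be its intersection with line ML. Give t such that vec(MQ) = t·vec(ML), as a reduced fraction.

Assign Y = (0, 0), W = (1, 0), L = (0, 1) — the answer is frame-independent, so this choice is without loss of generality.
1. M lies on line WY with WM:MY = 5:3 ⇒ M = (3/8, 0)
through Y parallel to LW: direction (1, -1); meets ML at Q = (3/5, -3/5)
Q = M + t·(L−M) with t = -3/5

t = -3/5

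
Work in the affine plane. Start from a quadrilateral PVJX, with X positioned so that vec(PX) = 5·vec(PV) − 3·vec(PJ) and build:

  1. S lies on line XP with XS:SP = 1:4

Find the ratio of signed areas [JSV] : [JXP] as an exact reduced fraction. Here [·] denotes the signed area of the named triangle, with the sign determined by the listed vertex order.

Choose coordinates P = (0, 0), V = (1, 0), J = (0, 1), X = (5, -3).
1. S lies on line XP with XS:SP = 1:4 ⇒ S = (4, -12/5)
2·[JSV] = -3/5, 2·[JXP] = -5
[JSV]:[JXP] = -3/5:-5 = 3/25

[JSV]:[JXP] = 3/25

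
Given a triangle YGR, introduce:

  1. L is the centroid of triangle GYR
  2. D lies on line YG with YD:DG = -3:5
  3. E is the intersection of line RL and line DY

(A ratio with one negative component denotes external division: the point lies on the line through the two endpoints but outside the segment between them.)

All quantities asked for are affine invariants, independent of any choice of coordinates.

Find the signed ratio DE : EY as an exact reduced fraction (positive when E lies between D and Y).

Choose coordinates Y = (0, 0), G = (1, 0), R = (0, 1).
1. L is the centroid of triangle GYR ⇒ L = (1/3, 1/3)
2. D lies on line YG with YD:DG = -3:5 ⇒ D = (-3/2, 0)
3. E is the intersection of line RL and line DY ⇒ E = (1/2, 0)
E = D + t·(Y−D) with t = 4/3, so DE:EY = t:(1−t) = 4/3:-1/3

DE:EY = -4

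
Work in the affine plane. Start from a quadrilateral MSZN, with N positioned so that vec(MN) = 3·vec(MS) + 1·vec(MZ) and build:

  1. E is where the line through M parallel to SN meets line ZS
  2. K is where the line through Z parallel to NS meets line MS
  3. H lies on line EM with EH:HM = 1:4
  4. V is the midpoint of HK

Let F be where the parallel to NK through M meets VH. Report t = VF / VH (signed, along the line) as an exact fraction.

Set M = (0, 0), S = (1, 0), Z = (0, 1), N = (3, 1); any affine frame gives the same invariant.
1. E is where the line through M parallel to SN meets line ZS ⇒ E = (2/3, 1/3)
2. K is where the line through Z parallel to NS meets line MS ⇒ K = (-2, 0)
3. H lies on line EM with EH:HM = 1:4 ⇒ H = (8/15, 4/15)
4. V is the midpoint of HK ⇒ V = (-11/15, 2/15)
through M parallel to NK: direction (-5, -1); meets VH at F = (20/9, 4/9)
F = V + t·(H−V) with t = 7/3

t = 7/3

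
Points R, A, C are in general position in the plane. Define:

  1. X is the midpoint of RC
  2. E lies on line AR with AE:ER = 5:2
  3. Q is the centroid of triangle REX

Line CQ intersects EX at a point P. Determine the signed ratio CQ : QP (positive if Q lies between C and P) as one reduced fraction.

Assign R = (0, 0), A = (1, 0), C = (0, 1) — the answer is frame-independent, so this choice is without loss of generality.
1. X is the midpoint of RC ⇒ X = (0, 1/2)
2. E lies on line AR with AE:ER = 5:2 ⇒ E = (2/7, 0)
3. Q is the centroid of triangle REX ⇒ Q = (2/21, 1/6)
line CQ meets EX at P = (1/14, 3/8)
Q = C + t·(P−C) with t = 4/3, so CQ:QP = 4/3:-1/3

CQ:QP = -4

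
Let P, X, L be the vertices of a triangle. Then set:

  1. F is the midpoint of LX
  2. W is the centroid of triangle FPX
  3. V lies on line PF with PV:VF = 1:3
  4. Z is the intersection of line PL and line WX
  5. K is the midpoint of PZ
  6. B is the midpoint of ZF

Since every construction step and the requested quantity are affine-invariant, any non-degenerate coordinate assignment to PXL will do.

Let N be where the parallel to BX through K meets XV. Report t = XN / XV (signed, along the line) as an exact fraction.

t = 14/13

Choose coordinates P = (0, 0), X = (1, 0), L = (0, 1).
1. F is the midpoint of LX ⇒ F = (1/2, 1/2)
2. W is the centroid of triangle FPX ⇒ W = (1/2, 1/6)
3. V lies on line PF with PV:VF = 1:3 ⇒ V = (1/8, 1/8)
4. Z is the intersection of line PL and line WX ⇒ Z = (0, 1/3)
5. K is the midpoint of PZ ⇒ K = (0, 1/6)
6. B is the midpoint of ZF ⇒ B = (1/4, 5/12)
through K parallel to BX: direction (3/4, -5/12); meets XV at N = (3/52, 7/52)
N = X + t·(V−X) with t = 14/13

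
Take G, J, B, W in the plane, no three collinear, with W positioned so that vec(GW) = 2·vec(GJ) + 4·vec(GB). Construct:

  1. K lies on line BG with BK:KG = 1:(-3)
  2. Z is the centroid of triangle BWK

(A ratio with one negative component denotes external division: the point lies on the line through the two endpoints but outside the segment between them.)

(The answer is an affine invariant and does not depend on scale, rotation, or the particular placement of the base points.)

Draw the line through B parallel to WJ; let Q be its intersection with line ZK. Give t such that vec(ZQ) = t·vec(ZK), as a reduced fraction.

Choose coordinates G = (0, 0), J = (1, 0), B = (0, 1), W = (2, 4).
1. K lies on line BG with BK:KG = 1:(-3) ⇒ K = (0, 3/2)
2. Z is the centroid of triangle BWK ⇒ Z = (2/3, 13/6)
through B parallel to WJ: direction (-1, -4); meets ZK at Q = (1/6, 5/3)
Q = Z + t·(K−Z) with t = 3/4

t = 3/4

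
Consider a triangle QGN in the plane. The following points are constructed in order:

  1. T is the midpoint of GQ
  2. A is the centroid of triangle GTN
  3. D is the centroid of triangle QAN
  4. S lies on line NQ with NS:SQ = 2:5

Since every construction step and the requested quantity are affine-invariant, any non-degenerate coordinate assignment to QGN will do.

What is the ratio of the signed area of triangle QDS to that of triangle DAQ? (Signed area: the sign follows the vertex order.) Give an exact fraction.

[QDS]:[DAQ] = -5/7

Set Q = (0, 0), G = (1, 0), N = (0, 1); any affine frame gives the same invariant.
1. T is the midpoint of GQ ⇒ T = (1/2, 0)
2. A is the centroid of triangle GTN ⇒ A = (1/2, 1/3)
3. D is the centroid of triangle QAN ⇒ D = (1/6, 4/9)
4. S lies on line NQ with NS:SQ = 2:5 ⇒ S = (0, 5/7)
2·[QDS] = 5/42, 2·[DAQ] = -1/6
[QDS]:[DAQ] = 5/42:-1/6 = -5/7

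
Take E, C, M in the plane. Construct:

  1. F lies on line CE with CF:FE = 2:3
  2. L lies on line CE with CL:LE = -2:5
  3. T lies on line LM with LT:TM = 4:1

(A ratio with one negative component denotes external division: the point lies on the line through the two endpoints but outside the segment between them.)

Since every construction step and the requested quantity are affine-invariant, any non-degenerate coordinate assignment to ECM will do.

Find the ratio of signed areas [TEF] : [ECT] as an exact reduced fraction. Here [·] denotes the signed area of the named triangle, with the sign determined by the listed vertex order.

[TEF]:[ECT] = 3/5

Assign E = (0, 0), C = (1, 0), M = (0, 1) — the answer is frame-independent, so this choice is without loss of generality.
1. F lies on line CE with CF:FE = 2:3 ⇒ F = (3/5, 0)
2. L lies on line CE with CL:LE = -2:5 ⇒ L = (5/3, 0)
3. T lies on line LM with LT:TM = 4:1 ⇒ T = (1/3, 4/5)
2·[TEF] = 12/25, 2·[ECT] = 4/5
[TEF]:[ECT] = 12/25:4/5 = 3/5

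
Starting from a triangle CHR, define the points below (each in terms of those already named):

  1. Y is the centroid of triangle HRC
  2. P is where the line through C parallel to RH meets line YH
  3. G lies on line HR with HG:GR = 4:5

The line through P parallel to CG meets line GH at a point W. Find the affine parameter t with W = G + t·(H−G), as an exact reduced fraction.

t = -9/4

Choose coordinates C = (0, 0), H = (1, 0), R = (0, 1).
1. Y is the centroid of triangle HRC ⇒ Y = (1/3, 1/3)
2. P is where the line through C parallel to RH meets line YH ⇒ P = (-1, 1)
3. G lies on line HR with HG:GR = 4:5 ⇒ G = (5/9, 4/9)
through P parallel to CG: direction (5/9, 4/9); meets GH at W = (-4/9, 13/9)
W = G + t·(H−G) with t = -9/4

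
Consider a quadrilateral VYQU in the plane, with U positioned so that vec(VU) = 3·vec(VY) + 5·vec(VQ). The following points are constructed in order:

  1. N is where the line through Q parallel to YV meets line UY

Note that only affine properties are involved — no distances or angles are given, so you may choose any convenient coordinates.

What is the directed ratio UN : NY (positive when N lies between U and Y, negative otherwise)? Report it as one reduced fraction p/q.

Assign V = (0, 0), Y = (1, 0), Q = (0, 1), U = (3, 5) — the answer is frame-independent, so this choice is without loss of generality.
1. N is where the line through Q parallel to YV meets line UY ⇒ N = (7/5, 1)
N = U + t·(Y−U) with t = 4/5, so UN:NY = t:(1−t) = 4/5:1/5

UN:NY = 4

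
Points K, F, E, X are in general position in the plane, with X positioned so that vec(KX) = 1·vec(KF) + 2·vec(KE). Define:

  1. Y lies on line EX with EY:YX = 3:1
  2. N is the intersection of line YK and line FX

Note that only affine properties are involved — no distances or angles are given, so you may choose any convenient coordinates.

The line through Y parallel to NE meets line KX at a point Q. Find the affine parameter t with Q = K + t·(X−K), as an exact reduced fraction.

t = 9/8

Assign K = (0, 0), F = (1, 0), E = (0, 1), X = (1, 2) — the answer is frame-independent, so this choice is without loss of generality.
1. Y lies on line EX with EY:YX = 3:1 ⇒ Y = (3/4, 7/4)
2. N is the intersection of line YK and line FX ⇒ N = (1, 7/3)
through Y parallel to NE: direction (-1, -4/3); meets KX at Q = (9/8, 9/4)
Q = K + t·(X−K) with t = 9/8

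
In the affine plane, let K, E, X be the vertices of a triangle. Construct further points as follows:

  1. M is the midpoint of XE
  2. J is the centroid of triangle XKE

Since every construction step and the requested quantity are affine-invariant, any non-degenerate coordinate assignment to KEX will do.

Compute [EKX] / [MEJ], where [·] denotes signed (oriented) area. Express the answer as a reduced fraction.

[EKX]:[MEJ] = 6

Assign K = (0, 0), E = (1, 0), X = (0, 1) — the answer is frame-independent, so this choice is without loss of generality.
1. M is the midpoint of XE ⇒ M = (1/2, 1/2)
2. J is the centroid of triangle XKE ⇒ J = (1/3, 1/3)
2·[EKX] = -1, 2·[MEJ] = -1/6
[EKX]:[MEJ] = -1:-1/6 = 6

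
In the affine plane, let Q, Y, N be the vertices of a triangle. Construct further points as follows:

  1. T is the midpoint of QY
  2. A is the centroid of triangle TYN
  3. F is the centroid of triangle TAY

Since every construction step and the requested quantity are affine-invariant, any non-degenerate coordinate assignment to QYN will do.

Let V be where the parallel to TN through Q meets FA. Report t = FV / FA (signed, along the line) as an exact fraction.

Set Q = (0, 0), Y = (1, 0), N = (0, 1); any affine frame gives the same invariant.
1. T is the midpoint of QY ⇒ T = (1/2, 0)
2. A is the centroid of triangle TYN ⇒ A = (1/2, 1/3)
3. F is the centroid of triangle TAY ⇒ F = (2/3, 1/9)
through Q parallel to TN: direction (-1/2, 1); meets FA at V = (-3/2, 3)
V = F + t·(A−F) with t = 13

t = 13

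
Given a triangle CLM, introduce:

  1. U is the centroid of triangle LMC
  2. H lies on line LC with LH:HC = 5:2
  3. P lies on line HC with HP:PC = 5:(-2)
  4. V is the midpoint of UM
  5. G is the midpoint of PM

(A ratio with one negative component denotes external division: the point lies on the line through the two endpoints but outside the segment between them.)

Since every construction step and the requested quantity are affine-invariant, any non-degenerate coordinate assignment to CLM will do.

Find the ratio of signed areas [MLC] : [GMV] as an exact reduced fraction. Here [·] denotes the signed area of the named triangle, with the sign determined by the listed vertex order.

Choose coordinates C = (0, 0), L = (1, 0), M = (0, 1).
1. U is the centroid of triangle LMC ⇒ U = (1/3, 1/3)
2. H lies on line LC with LH:HC = 5:2 ⇒ H = (2/7, 0)
3. P lies on line HC with HP:PC = 5:(-2) ⇒ P = (-4/21, 0)
4. V is the midpoint of UM ⇒ V = (1/6, 2/3)
5. G is the midpoint of PM ⇒ G = (-2/21, 1/2)
2·[MLC] = -1, 2·[GMV] = -29/252
[MLC]:[GMV] = -1:-29/252 = 252/29

[MLC]:[GMV] = 252/29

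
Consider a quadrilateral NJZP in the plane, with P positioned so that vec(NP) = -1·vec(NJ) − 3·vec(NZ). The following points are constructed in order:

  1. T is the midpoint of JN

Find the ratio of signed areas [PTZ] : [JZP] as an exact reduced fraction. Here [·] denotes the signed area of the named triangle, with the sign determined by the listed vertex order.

Choose coordinates N = (0, 0), J = (1, 0), Z = (0, 1), P = (-1, -3).
1. T is the midpoint of JN ⇒ T = (1/2, 0)
2·[PTZ] = 3, 2·[JZP] = 5
[PTZ]:[JZP] = 3:5 = 3/5

[PTZ]:[JZP] = 3/5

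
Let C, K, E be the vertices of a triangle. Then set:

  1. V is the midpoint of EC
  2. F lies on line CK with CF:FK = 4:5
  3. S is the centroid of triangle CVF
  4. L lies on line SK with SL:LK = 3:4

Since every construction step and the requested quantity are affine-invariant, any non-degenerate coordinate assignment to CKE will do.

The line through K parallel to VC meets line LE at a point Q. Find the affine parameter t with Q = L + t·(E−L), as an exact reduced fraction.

t = -92/97

Assign C = (0, 0), K = (1, 0), E = (0, 1) — the answer is frame-independent, so this choice is without loss of generality.
1. V is the midpoint of EC ⇒ V = (0, 1/2)
2. F lies on line CK with CF:FK = 4:5 ⇒ F = (4/9, 0)
3. S is the centroid of triangle CVF ⇒ S = (4/27, 1/6)
4. L lies on line SK with SL:LK = 3:4 ⇒ L = (97/189, 2/21)
through K parallel to VC: direction (0, -1/2); meets LE at Q = (1, -74/97)
Q = L + t·(E−L) with t = -92/97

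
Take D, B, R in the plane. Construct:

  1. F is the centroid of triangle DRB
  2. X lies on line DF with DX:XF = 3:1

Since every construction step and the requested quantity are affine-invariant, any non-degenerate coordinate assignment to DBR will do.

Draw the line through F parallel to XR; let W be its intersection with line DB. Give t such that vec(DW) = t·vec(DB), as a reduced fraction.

t = 4/9

Choose coordinates D = (0, 0), B = (1, 0), R = (0, 1).
1. F is the centroid of triangle DRB ⇒ F = (1/3, 1/3)
2. X lies on line DF with DX:XF = 3:1 ⇒ X = (1/4, 1/4)
through F parallel to XR: direction (-1/4, 3/4); meets DB at W = (4/9, 0)
W = D + t·(B−D) with t = 4/9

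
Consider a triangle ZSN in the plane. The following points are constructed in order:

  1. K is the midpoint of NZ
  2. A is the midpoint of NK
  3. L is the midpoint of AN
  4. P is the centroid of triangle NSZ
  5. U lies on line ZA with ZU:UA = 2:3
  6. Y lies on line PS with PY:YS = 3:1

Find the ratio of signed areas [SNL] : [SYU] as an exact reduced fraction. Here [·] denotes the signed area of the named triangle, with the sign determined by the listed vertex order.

Work in coordinates with Z = (0, 0), S = (1, 0), N = (0, 1).
1. K is the midpoint of NZ ⇒ K = (0, 1/2)
2. A is the midpoint of NK ⇒ A = (0, 3/4)
3. L is the midpoint of AN ⇒ L = (0, 7/8)
4. P is the centroid of triangle NSZ ⇒ P = (1/3, 1/3)
5. U lies on line ZA with ZU:UA = 2:3 ⇒ U = (0, 3/10)
6. Y lies on line PS with PY:YS = 3:1 ⇒ Y = (5/6, 1/12)
2·[SNL] = 1/8, 2·[SYU] = 1/30
[SNL]:[SYU] = 1/8:1/30 = 15/4

[SNL]:[SYU] = 15/4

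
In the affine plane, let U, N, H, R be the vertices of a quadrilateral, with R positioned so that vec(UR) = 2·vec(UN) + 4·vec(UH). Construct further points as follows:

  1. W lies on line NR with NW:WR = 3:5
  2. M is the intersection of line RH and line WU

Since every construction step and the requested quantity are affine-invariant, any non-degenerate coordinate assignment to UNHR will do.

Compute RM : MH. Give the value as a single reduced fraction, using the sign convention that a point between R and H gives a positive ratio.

RM:MH = -20/11

Set U = (0, 0), N = (1, 0), H = (0, 1), R = (2, 4); any affine frame gives the same invariant.
1. W lies on line NR with NW:WR = 3:5 ⇒ W = (11/8, 3/2)
2. M is the intersection of line RH and line WU ⇒ M = (-22/9, -8/3)
M = R + t·(H−R) with t = 20/9, so RM:MH = t:(1−t) = 20/9:-11/9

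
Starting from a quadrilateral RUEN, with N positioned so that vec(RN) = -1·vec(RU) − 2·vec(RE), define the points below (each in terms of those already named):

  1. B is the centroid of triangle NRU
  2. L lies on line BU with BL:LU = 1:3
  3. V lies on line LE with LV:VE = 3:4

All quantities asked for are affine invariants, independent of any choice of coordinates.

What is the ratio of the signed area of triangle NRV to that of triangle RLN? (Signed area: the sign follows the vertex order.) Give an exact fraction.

[NRV]:[RLN] = 1/7

Choose coordinates R = (0, 0), U = (1, 0), E = (0, 1), N = (-1, -2).
1. B is the centroid of triangle NRU ⇒ B = (0, -2/3)
2. L lies on line BU with BL:LU = 1:3 ⇒ L = (1/4, -1/2)
3. V lies on line LE with LV:VE = 3:4 ⇒ V = (1/7, 1/7)
2·[NRV] = -1/7, 2·[RLN] = -1
[NRV]:[RLN] = -1/7:-1 = 1/7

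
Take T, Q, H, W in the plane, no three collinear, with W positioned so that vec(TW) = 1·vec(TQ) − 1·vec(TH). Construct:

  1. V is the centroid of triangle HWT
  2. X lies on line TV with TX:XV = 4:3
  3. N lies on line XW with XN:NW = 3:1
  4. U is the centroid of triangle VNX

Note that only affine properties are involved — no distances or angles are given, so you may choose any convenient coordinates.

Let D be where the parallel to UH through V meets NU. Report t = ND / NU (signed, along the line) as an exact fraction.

t = 21/19

Assign T = (0, 0), Q = (1, 0), H = (0, 1), W = (1, -1) — the answer is frame-independent, so this choice is without loss of generality.
1. V is the centroid of triangle HWT ⇒ V = (1/3, 0)
2. X lies on line TV with TX:XV = 4:3 ⇒ X = (4/21, 0)
3. N lies on line XW with XN:NW = 3:1 ⇒ N = (67/84, -3/4)
4. U is the centroid of triangle VNX ⇒ U = (37/84, -1/4)
through V parallel to UH: direction (-37/84, 5/4); meets NU at D = (643/1596, -15/76)
D = N + t·(U−N) with t = 21/19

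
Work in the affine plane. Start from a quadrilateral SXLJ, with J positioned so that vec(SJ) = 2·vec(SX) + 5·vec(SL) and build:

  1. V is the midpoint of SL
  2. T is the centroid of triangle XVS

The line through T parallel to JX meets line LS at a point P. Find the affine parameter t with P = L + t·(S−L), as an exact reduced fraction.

Choose coordinates S = (0, 0), X = (1, 0), L = (0, 1), J = (2, 5).
1. V is the midpoint of SL ⇒ V = (0, 1/2)
2. T is the centroid of triangle XVS ⇒ T = (1/3, 1/6)
through T parallel to JX: direction (-1, -5); meets LS at P = (0, -3/2)
P = L + t·(S−L) with t = 5/2

t = 5/2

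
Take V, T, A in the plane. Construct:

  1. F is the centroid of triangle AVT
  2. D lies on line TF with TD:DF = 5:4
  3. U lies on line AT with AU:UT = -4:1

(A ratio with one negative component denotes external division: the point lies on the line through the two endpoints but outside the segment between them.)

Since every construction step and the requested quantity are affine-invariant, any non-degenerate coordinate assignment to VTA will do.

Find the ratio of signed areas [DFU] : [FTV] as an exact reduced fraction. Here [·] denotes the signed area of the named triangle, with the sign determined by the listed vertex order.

[DFU]:[FTV] = -4/27

Set V = (0, 0), T = (1, 0), A = (0, 1); any affine frame gives the same invariant.
1. F is the centroid of triangle AVT ⇒ F = (1/3, 1/3)
2. D lies on line TF with TD:DF = 5:4 ⇒ D = (17/27, 5/27)
3. U lies on line AT with AU:UT = -4:1 ⇒ U = (4/3, -1/3)
2·[DFU] = 4/81, 2·[FTV] = -1/3
[DFU]:[FTV] = 4/81:-1/3 = -4/27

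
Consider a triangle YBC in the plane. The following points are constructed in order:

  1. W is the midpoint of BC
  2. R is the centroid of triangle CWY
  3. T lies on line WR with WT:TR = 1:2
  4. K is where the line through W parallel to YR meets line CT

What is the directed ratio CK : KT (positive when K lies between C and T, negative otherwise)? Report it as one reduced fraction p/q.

Choose coordinates Y = (0, 0), B = (1, 0), C = (0, 1).
1. W is the midpoint of BC ⇒ W = (1/2, 1/2)
2. R is the centroid of triangle CWY ⇒ R = (1/6, 1/2)
3. T lies on line WR with WT:TR = 1:2 ⇒ T = (7/18, 1/2)
4. K is where the line through W parallel to YR meets line CT ⇒ K = (7/15, 2/5)
K = C + t·(T−C) with t = 6/5, so CK:KT = t:(1−t) = 6/5:-1/5

CK:KT = -6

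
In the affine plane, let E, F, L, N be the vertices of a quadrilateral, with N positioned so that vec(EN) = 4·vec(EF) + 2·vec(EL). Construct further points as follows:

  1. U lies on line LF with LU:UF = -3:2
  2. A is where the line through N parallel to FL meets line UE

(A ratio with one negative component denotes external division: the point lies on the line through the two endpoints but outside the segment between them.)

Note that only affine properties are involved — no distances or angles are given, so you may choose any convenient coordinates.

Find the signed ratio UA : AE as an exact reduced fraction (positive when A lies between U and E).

UA:AE = -5/6

Work in coordinates with E = (0, 0), F = (1, 0), L = (0, 1), N = (4, 2).
1. U lies on line LF with LU:UF = -3:2 ⇒ U = (3, -2)
2. A is where the line through N parallel to FL meets line UE ⇒ A = (18, -12)
A = U + t·(E−U) with t = -5, so UA:AE = t:(1−t) = -5:6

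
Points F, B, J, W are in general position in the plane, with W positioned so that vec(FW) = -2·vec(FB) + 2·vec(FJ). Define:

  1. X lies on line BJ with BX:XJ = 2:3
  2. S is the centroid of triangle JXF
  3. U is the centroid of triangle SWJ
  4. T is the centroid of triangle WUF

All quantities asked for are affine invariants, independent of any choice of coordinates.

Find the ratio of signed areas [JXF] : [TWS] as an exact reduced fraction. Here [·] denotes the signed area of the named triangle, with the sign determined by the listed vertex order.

[JXF]:[TWS] = 81/47

Choose coordinates F = (0, 0), B = (1, 0), J = (0, 1), W = (-2, 2).
1. X lies on line BJ with BX:XJ = 2:3 ⇒ X = (3/5, 2/5)
2. S is the centroid of triangle JXF ⇒ S = (1/5, 7/15)
3. U is the centroid of triangle SWJ ⇒ U = (-3/5, 52/45)
4. T is the centroid of triangle WUF ⇒ T = (-13/15, 142/135)
2·[JXF] = -3/5, 2·[TWS] = -47/135
[JXF]:[TWS] = -3/5:-47/135 = 81/47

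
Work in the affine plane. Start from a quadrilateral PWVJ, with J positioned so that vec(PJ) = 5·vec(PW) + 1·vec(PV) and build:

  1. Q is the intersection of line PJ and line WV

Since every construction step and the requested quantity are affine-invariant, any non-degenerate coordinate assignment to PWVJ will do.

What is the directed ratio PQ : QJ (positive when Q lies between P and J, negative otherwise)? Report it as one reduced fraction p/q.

PQ:QJ = 1/5

Work in coordinates with P = (0, 0), W = (1, 0), V = (0, 1), J = (5, 1).
1. Q is the intersection of line PJ and line WV ⇒ Q = (5/6, 1/6)
Q = P + t·(J−P) with t = 1/6, so PQ:QJ = t:(1−t) = 1/6:5/6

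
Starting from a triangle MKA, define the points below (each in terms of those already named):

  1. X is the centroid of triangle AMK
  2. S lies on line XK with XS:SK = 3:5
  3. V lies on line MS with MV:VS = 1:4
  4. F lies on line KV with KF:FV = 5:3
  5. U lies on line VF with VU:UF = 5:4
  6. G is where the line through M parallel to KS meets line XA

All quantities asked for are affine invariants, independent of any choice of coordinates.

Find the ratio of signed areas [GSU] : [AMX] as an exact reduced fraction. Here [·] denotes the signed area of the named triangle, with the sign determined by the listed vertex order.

Assign M = (0, 0), K = (1, 0), A = (0, 1) — the answer is frame-independent, so this choice is without loss of generality.
1. X is the centroid of triangle AMK ⇒ X = (1/3, 1/3)
2. S lies on line XK with XS:SK = 3:5 ⇒ S = (7/12, 5/24)
3. V lies on line MS with MV:VS = 1:4 ⇒ V = (7/60, 1/24)
4. F lies on line KV with KF:FV = 5:3 ⇒ F = (43/96, 5/192)
5. U lies on line VF with VU:UF = 5:4 ⇒ U = (433/1440, 19/576)
6. G is where the line through M parallel to KS meets line XA ⇒ G = (2/3, -1/3)
2·[GSU] = 161/960, 2·[AMX] = 1/3
[GSU]:[AMX] = 161/960:1/3 = 161/320

[GSU]:[AMX] = 161/320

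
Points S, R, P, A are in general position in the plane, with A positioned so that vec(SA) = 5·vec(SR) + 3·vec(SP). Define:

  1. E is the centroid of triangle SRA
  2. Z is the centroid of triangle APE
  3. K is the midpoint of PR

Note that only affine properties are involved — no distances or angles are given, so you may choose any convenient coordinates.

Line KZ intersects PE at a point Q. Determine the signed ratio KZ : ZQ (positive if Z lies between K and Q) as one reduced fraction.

Assign S = (0, 0), R = (1, 0), P = (0, 1), A = (5, 3) — the answer is frame-independent, so this choice is without loss of generality.
1. E is the centroid of triangle SRA ⇒ E = (2, 1)
2. Z is the centroid of triangle APE ⇒ Z = (7/3, 5/3)
3. K is the midpoint of PR ⇒ K = (1/2, 1/2)
line KZ meets PE at Q = (9/7, 1)
Z = K + t·(Q−K) with t = 7/3, so KZ:ZQ = 7/3:-4/3

KZ:ZQ = -7/4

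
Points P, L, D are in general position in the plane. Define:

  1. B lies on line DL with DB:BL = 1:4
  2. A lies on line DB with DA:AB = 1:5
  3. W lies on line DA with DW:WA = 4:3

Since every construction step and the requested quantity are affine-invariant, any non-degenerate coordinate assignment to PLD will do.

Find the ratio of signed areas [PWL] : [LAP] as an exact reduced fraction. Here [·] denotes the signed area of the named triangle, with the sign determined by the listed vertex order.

[PWL]:[LAP] = -206/203

Set P = (0, 0), L = (1, 0), D = (0, 1); any affine frame gives the same invariant.
1. B lies on line DL with DB:BL = 1:4 ⇒ B = (1/5, 4/5)
2. A lies on line DB with DA:AB = 1:5 ⇒ A = (1/30, 29/30)
3. W lies on line DA with DW:WA = 4:3 ⇒ W = (2/105, 103/105)
2·[PWL] = -103/105, 2·[LAP] = 29/30
[PWL]:[LAP] = -103/105:29/30 = -206/203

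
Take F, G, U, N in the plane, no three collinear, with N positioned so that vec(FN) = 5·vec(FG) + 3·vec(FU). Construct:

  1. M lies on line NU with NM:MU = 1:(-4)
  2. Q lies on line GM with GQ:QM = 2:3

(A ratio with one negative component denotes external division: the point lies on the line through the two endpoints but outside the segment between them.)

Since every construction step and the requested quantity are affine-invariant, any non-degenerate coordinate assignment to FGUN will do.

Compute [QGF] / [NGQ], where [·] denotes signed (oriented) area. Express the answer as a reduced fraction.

[QGF]:[NGQ] = -11/7

Set F = (0, 0), G = (1, 0), U = (0, 1), N = (5, 3); any affine frame gives the same invariant.
1. M lies on line NU with NM:MU = 1:(-4) ⇒ M = (20/3, 11/3)
2. Q lies on line GM with GQ:QM = 2:3 ⇒ Q = (49/15, 22/15)
2·[QGF] = -22/15, 2·[NGQ] = 14/15
[QGF]:[NGQ] = -22/15:14/15 = -11/7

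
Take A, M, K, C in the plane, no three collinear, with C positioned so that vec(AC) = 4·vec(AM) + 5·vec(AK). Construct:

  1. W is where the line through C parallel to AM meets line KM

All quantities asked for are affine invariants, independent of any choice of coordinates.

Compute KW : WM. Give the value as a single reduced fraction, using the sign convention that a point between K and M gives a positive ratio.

KW:WM = -4/5

Choose coordinates A = (0, 0), M = (1, 0), K = (0, 1), C = (4, 5).
1. W is where the line through C parallel to AM meets line KM ⇒ W = (-4, 5)
W = K + t·(M−K) with t = -4, so KW:WM = t:(1−t) = -4:5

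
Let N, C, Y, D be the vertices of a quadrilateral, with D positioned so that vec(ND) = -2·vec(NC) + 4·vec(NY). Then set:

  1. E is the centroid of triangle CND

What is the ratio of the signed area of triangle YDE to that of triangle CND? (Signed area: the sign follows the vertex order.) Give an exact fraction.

Choose coordinates N = (0, 0), C = (1, 0), Y = (0, 1), D = (-2, 4).
1. E is the centroid of triangle CND ⇒ E = (-1/3, 4/3)
2·[YDE] = 1/3, 2·[CND] = -4
[YDE]:[CND] = 1/3:-4 = -1/12

[YDE]:[CND] = -1/12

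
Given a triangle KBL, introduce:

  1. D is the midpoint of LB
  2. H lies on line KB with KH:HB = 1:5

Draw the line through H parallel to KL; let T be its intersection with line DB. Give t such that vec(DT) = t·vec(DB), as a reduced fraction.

Assign K = (0, 0), B = (1, 0), L = (0, 1) — the answer is frame-independent, so this choice is without loss of generality.
1. D is the midpoint of LB ⇒ D = (1/2, 1/2)
2. H lies on line KB with KH:HB = 1:5 ⇒ H = (1/6, 0)
through H parallel to KL: direction (0, 1); meets DB at T = (1/6, 5/6)
T = D + t·(B−D) with t = -2/3

t = -2/3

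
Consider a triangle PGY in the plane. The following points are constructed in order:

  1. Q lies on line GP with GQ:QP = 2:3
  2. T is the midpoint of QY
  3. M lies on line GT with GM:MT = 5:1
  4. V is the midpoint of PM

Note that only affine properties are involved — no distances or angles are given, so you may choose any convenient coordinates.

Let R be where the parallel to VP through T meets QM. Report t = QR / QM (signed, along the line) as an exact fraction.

t = 4/3

Choose coordinates P = (0, 0), G = (1, 0), Y = (0, 1).
1. Q lies on line GP with GQ:QP = 2:3 ⇒ Q = (3/5, 0)
2. T is the midpoint of QY ⇒ T = (3/10, 1/2)
3. M lies on line GT with GM:MT = 5:1 ⇒ M = (5/12, 5/12)
4. V is the midpoint of PM ⇒ V = (5/24, 5/24)
through T parallel to VP: direction (-5/24, -5/24); meets QM at R = (16/45, 5/9)
R = Q + t·(M−Q) with t = 4/3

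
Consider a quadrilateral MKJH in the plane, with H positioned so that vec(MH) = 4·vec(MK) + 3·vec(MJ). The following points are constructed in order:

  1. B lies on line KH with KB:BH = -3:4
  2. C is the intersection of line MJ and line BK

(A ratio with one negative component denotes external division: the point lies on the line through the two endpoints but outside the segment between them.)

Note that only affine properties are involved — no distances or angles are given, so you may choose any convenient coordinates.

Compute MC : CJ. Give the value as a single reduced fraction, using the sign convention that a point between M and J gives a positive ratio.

MC:CJ = -1/2

Work in coordinates with M = (0, 0), K = (1, 0), J = (0, 1), H = (4, 3).
1. B lies on line KH with KB:BH = -3:4 ⇒ B = (-8, -9)
2. C is the intersection of line MJ and line BK ⇒ C = (0, -1)
C = M + t·(J−M) with t = -1, so MC:CJ = t:(1−t) = -1:2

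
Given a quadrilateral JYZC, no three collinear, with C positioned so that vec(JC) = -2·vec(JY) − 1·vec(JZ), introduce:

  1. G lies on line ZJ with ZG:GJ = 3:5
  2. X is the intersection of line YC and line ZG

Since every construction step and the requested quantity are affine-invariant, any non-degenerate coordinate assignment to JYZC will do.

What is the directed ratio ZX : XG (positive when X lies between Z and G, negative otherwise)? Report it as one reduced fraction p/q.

ZX:XG = -32/23

Work in coordinates with J = (0, 0), Y = (1, 0), Z = (0, 1), C = (-2, -1).
1. G lies on line ZJ with ZG:GJ = 3:5 ⇒ G = (0, 5/8)
2. X is the intersection of line YC and line ZG ⇒ X = (0, -1/3)
X = Z + t·(G−Z) with t = 32/9, so ZX:XG = t:(1−t) = 32/9:-23/9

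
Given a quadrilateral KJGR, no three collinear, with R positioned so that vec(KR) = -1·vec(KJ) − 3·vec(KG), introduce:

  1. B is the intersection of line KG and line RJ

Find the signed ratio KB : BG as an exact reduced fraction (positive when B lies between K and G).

Set K = (0, 0), J = (1, 0), G = (0, 1), R = (-1, -3); any affine frame gives the same invariant.
1. B is the intersection of line KG and line RJ ⇒ B = (0, -3/2)
B = K + t·(G−K) with t = -3/2, so KB:BG = t:(1−t) = -3/2:5/2

KB:BG = -3/5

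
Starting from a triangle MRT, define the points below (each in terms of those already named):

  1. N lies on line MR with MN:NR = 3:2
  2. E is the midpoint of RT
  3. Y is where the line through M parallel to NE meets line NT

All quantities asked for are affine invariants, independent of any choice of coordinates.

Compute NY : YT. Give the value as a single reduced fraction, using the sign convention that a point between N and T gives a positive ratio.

Work in coordinates with M = (0, 0), R = (1, 0), T = (0, 1).
1. N lies on line MR with MN:NR = 3:2 ⇒ N = (3/5, 0)
2. E is the midpoint of RT ⇒ E = (1/2, 1/2)
3. Y is where the line through M parallel to NE meets line NT ⇒ Y = (-3/10, 3/2)
Y = N + t·(T−N) with t = 3/2, so NY:YT = t:(1−t) = 3/2:-1/2

NY:YT = -3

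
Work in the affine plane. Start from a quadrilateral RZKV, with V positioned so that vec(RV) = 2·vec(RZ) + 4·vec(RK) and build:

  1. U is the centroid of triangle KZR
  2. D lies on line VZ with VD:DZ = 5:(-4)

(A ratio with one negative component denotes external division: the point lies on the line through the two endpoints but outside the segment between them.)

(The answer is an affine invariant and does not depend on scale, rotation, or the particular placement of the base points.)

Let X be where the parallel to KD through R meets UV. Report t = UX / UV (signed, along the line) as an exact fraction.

t = -7/26

Choose coordinates R = (0, 0), Z = (1, 0), K = (0, 1), V = (2, 4).
1. U is the centroid of triangle KZR ⇒ U = (1/3, 1/3)
2. D lies on line VZ with VD:DZ = 5:(-4) ⇒ D = (-3, -16)
through R parallel to KD: direction (-3, -17); meets UV at X = (-3/26, -17/26)
X = U + t·(V−U) with t = -7/26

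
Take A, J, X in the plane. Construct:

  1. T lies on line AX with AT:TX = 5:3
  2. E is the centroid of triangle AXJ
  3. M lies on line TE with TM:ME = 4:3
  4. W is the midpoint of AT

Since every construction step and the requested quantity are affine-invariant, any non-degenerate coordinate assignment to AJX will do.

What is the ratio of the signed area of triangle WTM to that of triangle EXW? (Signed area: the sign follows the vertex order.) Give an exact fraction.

Assign A = (0, 0), J = (1, 0), X = (0, 1) — the answer is frame-independent, so this choice is without loss of generality.
1. T lies on line AX with AT:TX = 5:3 ⇒ T = (0, 5/8)
2. E is the centroid of triangle AXJ ⇒ E = (1/3, 1/3)
3. M lies on line TE with TM:ME = 4:3 ⇒ M = (4/21, 11/24)
4. W is the midpoint of AT ⇒ W = (0, 5/16)
2·[WTM] = -5/84, 2·[EXW] = 11/48
[WTM]:[EXW] = -5/84:11/48 = -20/77

[WTM]:[EXW] = -20/77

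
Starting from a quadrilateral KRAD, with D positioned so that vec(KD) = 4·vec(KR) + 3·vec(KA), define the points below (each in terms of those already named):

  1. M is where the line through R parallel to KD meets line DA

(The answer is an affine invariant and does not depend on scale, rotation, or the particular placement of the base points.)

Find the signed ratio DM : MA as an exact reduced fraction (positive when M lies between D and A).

DM:MA = -3/7

Assign K = (0, 0), R = (1, 0), A = (0, 1), D = (4, 3) — the answer is frame-independent, so this choice is without loss of generality.
1. M is where the line through R parallel to KD meets line DA ⇒ M = (7, 9/2)
M = D + t·(A−D) with t = -3/4, so DM:MA = t:(1−t) = -3/4:7/4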